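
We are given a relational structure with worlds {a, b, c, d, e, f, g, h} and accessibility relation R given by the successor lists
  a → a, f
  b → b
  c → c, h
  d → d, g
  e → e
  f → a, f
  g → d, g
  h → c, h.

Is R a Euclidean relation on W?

Yes

Euclidean: yes — any two successors of a common world are R-related.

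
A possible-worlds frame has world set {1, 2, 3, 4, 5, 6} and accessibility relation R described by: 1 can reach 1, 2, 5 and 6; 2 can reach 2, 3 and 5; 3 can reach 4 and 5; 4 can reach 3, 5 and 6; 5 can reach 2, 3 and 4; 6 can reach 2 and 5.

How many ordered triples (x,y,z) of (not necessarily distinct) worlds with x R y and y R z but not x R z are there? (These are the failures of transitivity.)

20

Enumerating: (1,2,3), (1,5,3), (1,5,4), (2,3,4), (2,5,4), (3,4,3), (3,4,6), (3,5,2), (3,5,3), (4,3,4), (4,5,2), (4,5,4), … and 8 more.
Total: 20.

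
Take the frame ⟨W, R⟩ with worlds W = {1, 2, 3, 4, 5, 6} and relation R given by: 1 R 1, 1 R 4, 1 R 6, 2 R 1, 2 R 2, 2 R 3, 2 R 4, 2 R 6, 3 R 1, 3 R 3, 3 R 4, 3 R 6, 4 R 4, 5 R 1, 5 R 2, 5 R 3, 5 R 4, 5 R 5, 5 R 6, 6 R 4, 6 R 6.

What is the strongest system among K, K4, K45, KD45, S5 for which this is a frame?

K4

Transitive (axiom 4): yes — every two-step R-path is closed by a direct edge.
Euclidean (axiom 5): no — 1 R 4 and 1 R 6, but not 4 R 6.
Serial (axiom D): yes — every world has a successor (e.g. 1 R 1).
Reflexive (axiom T): yes — every world is R-related to itself.
So F validates K, K4; K45 would additionally require R to be Euclidean. The strongest is K4.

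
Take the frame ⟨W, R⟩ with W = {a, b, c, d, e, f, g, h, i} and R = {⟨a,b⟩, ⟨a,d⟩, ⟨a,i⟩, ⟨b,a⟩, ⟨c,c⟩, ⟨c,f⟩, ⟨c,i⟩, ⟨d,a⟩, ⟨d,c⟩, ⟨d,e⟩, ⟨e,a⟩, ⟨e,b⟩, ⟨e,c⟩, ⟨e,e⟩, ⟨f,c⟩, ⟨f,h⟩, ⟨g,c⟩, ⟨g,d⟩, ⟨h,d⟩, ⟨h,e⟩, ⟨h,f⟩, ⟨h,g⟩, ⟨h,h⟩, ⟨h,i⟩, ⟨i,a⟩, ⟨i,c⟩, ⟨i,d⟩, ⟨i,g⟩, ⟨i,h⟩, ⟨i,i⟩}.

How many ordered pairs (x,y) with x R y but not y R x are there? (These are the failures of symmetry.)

Enumerating: (d,c), (d,e), (e,a), (e,b), (e,c), (g,c), (g,d), (h,d), (h,e), (h,g), (i,d), (i,g).

12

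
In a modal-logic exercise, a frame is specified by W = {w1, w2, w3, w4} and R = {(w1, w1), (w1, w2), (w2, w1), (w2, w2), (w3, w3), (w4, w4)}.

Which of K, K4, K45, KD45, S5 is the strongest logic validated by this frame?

S5

Transitive (axiom 4): yes — every two-step R-path is closed by a direct edge.
Euclidean (axiom 5): yes — any two successors of a common world are R-related.
Serial (axiom D): yes — every world has a successor (e.g. w1 R w1).
Reflexive (axiom T): yes — every world is R-related to itself.
So F validates K, K4, K45, KD45, S5. The strongest is S5.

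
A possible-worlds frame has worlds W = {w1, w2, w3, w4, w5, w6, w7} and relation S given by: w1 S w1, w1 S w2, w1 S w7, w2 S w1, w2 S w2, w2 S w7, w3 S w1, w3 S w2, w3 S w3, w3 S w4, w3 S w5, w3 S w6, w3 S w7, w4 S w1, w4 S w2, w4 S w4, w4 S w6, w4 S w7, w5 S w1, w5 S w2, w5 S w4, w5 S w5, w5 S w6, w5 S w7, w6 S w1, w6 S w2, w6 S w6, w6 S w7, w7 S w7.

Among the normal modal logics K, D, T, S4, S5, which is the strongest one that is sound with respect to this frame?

S4

Serial (axiom D): yes — every world has a successor (e.g. w1 S w1).
Reflexive (axiom T): yes — every world is S-related to itself.
Transitive (axiom 4): yes — every two-step S-path is closed by a direct edge.
Euclidean (axiom 5): no — w1 S w7 and w1 S w2, but not w7 S w2.
So F validates K, D, T, S4; S5 would additionally require S to be Euclidean. The strongest is S4.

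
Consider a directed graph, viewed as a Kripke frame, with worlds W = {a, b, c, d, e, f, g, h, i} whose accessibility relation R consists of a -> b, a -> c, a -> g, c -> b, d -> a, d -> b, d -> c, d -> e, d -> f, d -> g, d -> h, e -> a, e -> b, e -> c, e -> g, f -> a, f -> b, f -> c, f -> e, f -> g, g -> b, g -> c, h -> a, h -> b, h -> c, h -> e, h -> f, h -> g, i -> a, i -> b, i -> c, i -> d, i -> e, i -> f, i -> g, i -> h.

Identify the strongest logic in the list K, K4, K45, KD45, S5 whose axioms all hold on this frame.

K4

Transitive (axiom 4): yes — every two-step R-path is closed by a direct edge.
Euclidean (axiom 5): no — a R b and a R c, but not b R c.
Serial (axiom D): no — b has no R-successor.
Reflexive (axiom T): no — a is not related to itself.
So F validates K, K4; K45 would additionally require R to be Euclidean. The strongest is K4.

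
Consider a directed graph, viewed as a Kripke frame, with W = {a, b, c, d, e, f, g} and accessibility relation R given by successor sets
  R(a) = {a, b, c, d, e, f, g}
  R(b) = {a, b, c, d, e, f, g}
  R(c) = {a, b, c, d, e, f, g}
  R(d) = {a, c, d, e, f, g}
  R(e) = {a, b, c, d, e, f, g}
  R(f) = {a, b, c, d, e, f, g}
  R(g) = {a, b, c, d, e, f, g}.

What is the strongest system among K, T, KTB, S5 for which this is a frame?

Reflexive (axiom T): yes — every world is R-related to itself.
Symmetric (axiom B): no — b R d but not d R b.
Euclidean (axiom 5): no — a R d and a R b, but not d R b.
So F validates K, T; KTB would additionally require R to be symmetric. The strongest is T.

T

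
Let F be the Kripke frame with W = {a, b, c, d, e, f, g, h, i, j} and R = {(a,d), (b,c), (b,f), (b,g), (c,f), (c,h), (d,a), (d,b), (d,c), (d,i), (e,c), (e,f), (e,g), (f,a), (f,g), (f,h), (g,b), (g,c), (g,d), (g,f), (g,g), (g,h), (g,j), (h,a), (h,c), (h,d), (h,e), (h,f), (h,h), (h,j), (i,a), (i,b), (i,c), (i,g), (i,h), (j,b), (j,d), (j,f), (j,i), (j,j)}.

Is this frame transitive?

No

Transitive: no — a R d and d R b, but not a R b.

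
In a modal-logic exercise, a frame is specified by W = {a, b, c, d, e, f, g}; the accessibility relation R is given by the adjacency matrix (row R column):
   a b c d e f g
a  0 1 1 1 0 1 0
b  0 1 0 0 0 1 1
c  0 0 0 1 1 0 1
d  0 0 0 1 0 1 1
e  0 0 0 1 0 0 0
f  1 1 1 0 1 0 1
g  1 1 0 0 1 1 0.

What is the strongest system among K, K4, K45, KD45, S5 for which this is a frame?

K

Transitive (axiom 4): no — a R b and b R g, but not a R g.
Euclidean (axiom 5): no — a R b and a R c, but not b R c.
Serial (axiom D): yes — every world has a successor (e.g. a R b).
Reflexive (axiom T): no — a is not related to itself.
So F validates K; K4 would additionally require R to be transitive. The strongest is K.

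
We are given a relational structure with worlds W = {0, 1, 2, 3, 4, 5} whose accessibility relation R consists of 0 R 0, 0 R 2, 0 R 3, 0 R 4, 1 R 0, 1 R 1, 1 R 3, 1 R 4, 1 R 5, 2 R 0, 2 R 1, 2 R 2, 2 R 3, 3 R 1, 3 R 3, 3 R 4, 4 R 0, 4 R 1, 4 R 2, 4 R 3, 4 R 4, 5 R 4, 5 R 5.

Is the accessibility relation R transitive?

Transitive: no — 0 R 2 and 2 R 1, but not 0 R 1.

No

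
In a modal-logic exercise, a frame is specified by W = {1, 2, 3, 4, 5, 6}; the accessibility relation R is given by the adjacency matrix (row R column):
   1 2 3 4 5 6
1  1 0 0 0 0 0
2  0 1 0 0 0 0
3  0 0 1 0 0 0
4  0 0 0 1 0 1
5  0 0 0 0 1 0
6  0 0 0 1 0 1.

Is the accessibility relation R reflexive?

Yes

Reflexive: yes — every world is R-related to itself.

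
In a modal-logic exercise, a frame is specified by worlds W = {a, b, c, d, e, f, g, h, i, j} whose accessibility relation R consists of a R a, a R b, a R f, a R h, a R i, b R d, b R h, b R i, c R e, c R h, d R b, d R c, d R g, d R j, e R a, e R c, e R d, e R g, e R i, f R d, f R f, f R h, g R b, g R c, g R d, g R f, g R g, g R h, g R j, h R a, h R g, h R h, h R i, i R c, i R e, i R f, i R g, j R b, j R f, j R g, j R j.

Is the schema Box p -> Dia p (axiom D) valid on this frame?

Axiom D corresponds to the accessibility relation being serial.
Serial: yes — every world has a successor (e.g. a R a).

Yes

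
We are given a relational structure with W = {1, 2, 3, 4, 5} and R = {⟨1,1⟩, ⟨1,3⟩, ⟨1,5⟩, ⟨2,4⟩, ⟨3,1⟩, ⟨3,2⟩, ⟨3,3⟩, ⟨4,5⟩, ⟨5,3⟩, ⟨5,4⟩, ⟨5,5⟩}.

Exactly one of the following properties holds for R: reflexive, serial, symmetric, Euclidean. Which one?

serial

Reflexive: no — 2 is not related to itself.
Serial: yes — every world has a successor (e.g. 1 R 1).
Symmetric: no — 1 R 5 but not 5 R 1.
Euclidean: no — 1 R 3 and 1 R 5, but not 3 R 5.
Only serial holds.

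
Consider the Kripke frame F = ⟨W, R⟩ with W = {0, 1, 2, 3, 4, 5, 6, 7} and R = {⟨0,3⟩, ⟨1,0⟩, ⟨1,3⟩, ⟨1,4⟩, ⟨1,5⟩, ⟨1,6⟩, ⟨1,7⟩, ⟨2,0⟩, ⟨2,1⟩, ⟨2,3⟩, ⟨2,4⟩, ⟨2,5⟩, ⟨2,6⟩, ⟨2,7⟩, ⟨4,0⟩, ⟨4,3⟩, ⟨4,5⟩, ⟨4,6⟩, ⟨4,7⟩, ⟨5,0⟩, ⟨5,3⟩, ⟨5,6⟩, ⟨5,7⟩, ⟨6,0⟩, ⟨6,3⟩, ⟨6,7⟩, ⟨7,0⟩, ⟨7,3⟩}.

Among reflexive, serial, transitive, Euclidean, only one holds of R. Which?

Reflexive: no — 0 is not related to itself.
Serial: no — 3 has no R-successor.
Transitive: yes — every two-step R-path is closed by a direct edge.
Euclidean: no — 1 R 0 and 1 R 4, but not 0 R 4.
Only transitive holds.

transitive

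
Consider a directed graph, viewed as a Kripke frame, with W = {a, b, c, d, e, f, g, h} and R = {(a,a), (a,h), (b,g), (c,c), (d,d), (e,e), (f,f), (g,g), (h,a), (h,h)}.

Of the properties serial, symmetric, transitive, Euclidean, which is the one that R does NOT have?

Serial: yes — every world has a successor (e.g. a R a).
Symmetric: no — b R g but not g R b.
Transitive: yes — every two-step R-path is closed by a direct edge.
Euclidean: yes — any two successors of a common world are R-related.
Only symmetric fails.

symmetric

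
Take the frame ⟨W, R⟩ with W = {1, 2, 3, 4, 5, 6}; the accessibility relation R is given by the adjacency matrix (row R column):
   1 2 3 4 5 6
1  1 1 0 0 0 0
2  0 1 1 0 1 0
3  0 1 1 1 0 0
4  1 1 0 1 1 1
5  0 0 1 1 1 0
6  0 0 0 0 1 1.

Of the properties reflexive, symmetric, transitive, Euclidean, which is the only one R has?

Reflexive: yes — every world is R-related to itself.
Symmetric: no — 1 R 2 but not 2 R 1.
Transitive: no — 1 R 2 and 2 R 3, but not 1 R 3.
Euclidean: no — 2 R 3 and 2 R 5, but not 3 R 5.
Only reflexive holds.

reflexive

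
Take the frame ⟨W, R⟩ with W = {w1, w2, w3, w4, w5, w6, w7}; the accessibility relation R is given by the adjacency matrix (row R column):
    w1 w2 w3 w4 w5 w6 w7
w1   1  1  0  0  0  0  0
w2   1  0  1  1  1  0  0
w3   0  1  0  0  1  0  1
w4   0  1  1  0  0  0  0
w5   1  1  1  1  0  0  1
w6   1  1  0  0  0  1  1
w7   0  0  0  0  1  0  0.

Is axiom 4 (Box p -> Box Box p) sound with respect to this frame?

No

Axiom 4 corresponds to the accessibility relation being transitive.
Transitive: no — w1 R w2 and w2 R w3, but not w1 R w3.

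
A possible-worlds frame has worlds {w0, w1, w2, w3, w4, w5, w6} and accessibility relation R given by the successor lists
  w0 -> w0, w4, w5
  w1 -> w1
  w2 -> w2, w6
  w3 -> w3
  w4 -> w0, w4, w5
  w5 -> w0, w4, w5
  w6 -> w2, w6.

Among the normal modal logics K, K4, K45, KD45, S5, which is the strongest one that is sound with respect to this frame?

Transitive (axiom 4): yes — every two-step R-path is closed by a direct edge.
Euclidean (axiom 5): yes — any two successors of a common world are R-related.
Serial (axiom D): yes — every world has a successor (e.g. w0 R w0).
Reflexive (axiom T): yes — every world is R-related to itself.
So F validates K, K4, K45, KD45, S5. The strongest is S5.

S5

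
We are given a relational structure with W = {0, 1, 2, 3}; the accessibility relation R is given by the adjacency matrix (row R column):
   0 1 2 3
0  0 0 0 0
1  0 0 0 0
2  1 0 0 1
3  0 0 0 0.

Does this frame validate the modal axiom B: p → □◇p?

No

Axiom B corresponds to the accessibility relation being symmetric.
Symmetric: no — 2 R 0 but not 0 R 2.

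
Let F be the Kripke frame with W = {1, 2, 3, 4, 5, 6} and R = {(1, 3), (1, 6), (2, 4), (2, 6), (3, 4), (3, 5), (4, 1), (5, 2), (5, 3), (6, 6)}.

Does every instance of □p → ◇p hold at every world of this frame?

Yes

The schema D characterises exactly the serial frames.
Serial: yes — every world has a successor (e.g. 1 R 3).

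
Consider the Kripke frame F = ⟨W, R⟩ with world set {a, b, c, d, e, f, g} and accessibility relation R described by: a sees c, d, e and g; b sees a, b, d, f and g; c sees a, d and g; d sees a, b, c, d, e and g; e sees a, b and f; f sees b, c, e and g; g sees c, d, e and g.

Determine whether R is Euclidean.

No

Euclidean: no — a R c and a R e, but not c R e.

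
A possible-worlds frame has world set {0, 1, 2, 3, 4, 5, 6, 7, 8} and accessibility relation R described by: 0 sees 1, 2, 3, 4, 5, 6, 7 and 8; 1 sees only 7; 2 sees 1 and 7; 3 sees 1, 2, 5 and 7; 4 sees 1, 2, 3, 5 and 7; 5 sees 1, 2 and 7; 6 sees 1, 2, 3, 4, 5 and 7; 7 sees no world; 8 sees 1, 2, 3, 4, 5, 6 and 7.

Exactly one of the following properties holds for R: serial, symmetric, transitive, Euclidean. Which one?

Serial: no — 7 has no R-successor.
Symmetric: no — 0 R 1 but not 1 R 0.
Transitive: yes — every two-step R-path is closed by a direct edge.
Euclidean: no — 0 R 1 and 0 R 2, but not 1 R 2.
Only transitive holds.

transitive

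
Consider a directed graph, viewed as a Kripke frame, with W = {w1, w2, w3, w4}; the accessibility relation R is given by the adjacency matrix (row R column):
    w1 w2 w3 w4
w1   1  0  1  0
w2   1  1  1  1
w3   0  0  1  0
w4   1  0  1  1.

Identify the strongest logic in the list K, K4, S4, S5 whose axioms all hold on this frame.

S4

Transitive (axiom 4): yes — every two-step R-path is closed by a direct edge.
Reflexive (axiom T): yes — every world is R-related to itself.
Euclidean (axiom 5): no — w2 R w1 and w2 R w4, but not w1 R w4.
So F validates K, K4, S4; S5 would additionally require R to be Euclidean. The strongest is S4.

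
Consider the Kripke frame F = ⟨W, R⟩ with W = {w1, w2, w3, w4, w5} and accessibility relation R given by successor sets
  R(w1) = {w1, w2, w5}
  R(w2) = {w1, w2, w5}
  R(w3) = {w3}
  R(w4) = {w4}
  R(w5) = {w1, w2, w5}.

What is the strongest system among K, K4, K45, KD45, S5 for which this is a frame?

Transitive (axiom 4): yes — every two-step R-path is closed by a direct edge.
Euclidean (axiom 5): yes — any two successors of a common world are R-related.
Serial (axiom D): yes — every world has a successor (e.g. w1 R w1).
Reflexive (axiom T): yes — every world is R-related to itself.
So F validates K, K4, K45, KD45, S5. The strongest is S5.

S5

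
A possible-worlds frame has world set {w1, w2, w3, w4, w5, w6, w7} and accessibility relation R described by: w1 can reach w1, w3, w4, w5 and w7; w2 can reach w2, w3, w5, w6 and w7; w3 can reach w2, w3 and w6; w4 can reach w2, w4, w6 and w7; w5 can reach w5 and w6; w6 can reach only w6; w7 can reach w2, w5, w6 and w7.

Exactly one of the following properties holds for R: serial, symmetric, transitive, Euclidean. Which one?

Serial: yes — every world has a successor (e.g. w1 R w1).
Symmetric: no — w1 R w3 but not w3 R w1.
Transitive: no — w1 R w3 and w3 R w2, but not w1 R w2.
Euclidean: no — w1 R w3 and w1 R w4, but not w3 R w4.
Only serial holds.

serial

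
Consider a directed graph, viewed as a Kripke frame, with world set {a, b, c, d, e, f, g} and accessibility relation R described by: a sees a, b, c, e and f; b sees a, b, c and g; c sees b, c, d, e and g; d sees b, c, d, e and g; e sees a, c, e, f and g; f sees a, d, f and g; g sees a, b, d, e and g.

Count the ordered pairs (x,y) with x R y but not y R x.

8

Enumerating: (a,c), (c,g), (d,b), (d,e), (e,f), (f,d), (f,g), (g,a).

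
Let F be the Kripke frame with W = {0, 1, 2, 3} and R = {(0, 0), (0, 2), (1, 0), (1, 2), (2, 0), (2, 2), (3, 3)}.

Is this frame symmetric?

No

Symmetric: no — 1 R 0 but not 0 R 1.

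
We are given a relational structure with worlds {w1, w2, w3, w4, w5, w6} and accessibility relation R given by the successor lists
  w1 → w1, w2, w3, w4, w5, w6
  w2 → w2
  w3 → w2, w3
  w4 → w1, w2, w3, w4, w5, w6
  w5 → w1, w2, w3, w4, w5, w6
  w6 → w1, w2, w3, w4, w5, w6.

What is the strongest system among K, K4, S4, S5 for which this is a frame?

S4

Transitive (axiom 4): yes — every two-step R-path is closed by a direct edge.
Reflexive (axiom T): yes — every world is R-related to itself.
Euclidean (axiom 5): no — w1 R w2 and w1 R w3, but not w2 R w3.
So F validates K, K4, S4; S5 would additionally require R to be Euclidean. The strongest is S4.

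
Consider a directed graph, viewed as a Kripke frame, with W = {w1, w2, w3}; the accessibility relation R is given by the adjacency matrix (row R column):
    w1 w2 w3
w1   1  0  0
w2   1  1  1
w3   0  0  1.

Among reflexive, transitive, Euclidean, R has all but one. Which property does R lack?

Euclidean

Reflexive: yes — every world is R-related to itself.
Transitive: yes — every two-step R-path is closed by a direct edge.
Euclidean: no — w2 R w1 and w2 R w3, but not w1 R w3.
Only Euclidean fails.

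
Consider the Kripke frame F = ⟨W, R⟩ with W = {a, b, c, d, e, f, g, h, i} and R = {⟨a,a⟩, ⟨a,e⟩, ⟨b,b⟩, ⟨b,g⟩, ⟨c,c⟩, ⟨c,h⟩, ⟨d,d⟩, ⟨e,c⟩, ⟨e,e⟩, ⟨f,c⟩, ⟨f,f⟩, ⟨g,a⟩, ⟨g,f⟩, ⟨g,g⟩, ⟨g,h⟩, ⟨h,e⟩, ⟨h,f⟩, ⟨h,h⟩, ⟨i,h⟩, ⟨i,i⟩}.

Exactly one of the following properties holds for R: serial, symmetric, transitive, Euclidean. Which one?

Serial: yes — every world has a successor (e.g. a R a).
Symmetric: no — a R e but not e R a.
Transitive: no — a R e and e R c, but not a R c.
Euclidean: no — g R a and g R f, but not a R f.
Only serial holds.

serial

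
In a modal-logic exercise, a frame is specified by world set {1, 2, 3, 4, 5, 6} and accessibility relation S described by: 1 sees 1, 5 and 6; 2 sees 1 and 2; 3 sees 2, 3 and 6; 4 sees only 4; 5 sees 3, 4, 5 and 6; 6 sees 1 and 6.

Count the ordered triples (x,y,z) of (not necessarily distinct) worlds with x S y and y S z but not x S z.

9

Enumerating: (1,5,3), (1,5,4), (2,1,5), (2,1,6), (3,2,1), (3,6,1), (5,3,2), (5,6,1), (6,1,5).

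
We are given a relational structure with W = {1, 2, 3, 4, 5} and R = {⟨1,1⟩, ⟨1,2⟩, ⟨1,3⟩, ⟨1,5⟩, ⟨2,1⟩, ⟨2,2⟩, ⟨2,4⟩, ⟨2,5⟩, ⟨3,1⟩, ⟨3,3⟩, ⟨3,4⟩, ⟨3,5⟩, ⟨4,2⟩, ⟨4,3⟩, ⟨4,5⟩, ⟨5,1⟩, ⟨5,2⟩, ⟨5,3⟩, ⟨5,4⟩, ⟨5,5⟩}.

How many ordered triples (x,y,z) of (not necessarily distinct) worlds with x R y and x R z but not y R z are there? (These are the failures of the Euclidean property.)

Enumerating: (1,2,3), (1,3,2), (2,1,4), (2,4,1), (2,4,4), (3,1,4), (3,4,1), (3,4,4), (4,2,3), (4,3,2), (5,1,4), (5,2,3), (5,3,2), (5,4,1), (5,4,4).

15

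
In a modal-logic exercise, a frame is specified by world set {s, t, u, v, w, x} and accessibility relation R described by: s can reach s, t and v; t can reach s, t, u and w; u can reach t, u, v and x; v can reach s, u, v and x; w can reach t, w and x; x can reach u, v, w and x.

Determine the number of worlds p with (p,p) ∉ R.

R is reflexive; there are no such worlds.

0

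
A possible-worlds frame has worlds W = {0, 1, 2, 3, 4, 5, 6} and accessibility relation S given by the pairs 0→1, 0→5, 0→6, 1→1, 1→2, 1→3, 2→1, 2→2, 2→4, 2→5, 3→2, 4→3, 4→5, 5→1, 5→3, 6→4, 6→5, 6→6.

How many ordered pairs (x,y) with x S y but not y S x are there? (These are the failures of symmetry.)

Enumerating: (0,1), (0,5), (0,6), (1,3), (2,4), (2,5), (3,2), (4,3), (4,5), (5,1), (5,3), (6,4), (6,5).

13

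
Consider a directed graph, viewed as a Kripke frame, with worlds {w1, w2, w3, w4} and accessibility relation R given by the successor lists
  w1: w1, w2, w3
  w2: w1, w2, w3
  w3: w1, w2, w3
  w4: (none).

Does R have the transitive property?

Transitive: yes — every two-step R-path is closed by a direct edge.

Yes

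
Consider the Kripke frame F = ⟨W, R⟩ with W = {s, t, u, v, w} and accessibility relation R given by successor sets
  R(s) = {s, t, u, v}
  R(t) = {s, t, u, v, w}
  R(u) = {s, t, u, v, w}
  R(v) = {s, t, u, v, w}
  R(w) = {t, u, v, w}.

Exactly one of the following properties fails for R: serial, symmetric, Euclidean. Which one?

Serial: yes — every world has a successor (e.g. s R s).
Symmetric: yes — every pair in R has its reverse in R.
Euclidean: no — t R s and t R w, but not s R w.
Only Euclidean fails.

Euclidean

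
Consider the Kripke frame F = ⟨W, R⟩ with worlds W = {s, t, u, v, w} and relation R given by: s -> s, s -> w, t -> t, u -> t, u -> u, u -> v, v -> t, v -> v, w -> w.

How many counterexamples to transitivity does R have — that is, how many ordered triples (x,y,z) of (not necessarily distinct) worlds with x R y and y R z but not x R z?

0

R is transitive; there are no such tuples.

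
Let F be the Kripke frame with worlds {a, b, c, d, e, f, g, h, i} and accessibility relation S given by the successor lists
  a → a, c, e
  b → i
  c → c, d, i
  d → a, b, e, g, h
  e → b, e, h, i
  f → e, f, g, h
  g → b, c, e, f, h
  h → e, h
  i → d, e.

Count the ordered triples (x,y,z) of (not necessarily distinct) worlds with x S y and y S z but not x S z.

37

Enumerating: (a,c,d), (a,c,i), (a,e,b), (a,e,h), (a,e,i), (b,i,d), (b,i,e), (c,d,a), (c,d,b), (c,d,e), (c,d,g), (c,d,h), … and 25 more.
Total: 37.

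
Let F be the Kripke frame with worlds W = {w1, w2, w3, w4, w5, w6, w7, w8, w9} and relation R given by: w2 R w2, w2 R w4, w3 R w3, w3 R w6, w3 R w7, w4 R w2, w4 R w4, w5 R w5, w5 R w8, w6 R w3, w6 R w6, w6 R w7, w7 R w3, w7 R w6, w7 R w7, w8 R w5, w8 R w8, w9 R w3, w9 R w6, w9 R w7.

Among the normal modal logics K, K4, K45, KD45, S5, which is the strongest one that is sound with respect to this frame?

K45

Transitive (axiom 4): yes — every two-step R-path is closed by a direct edge.
Euclidean (axiom 5): yes — any two successors of a common world are R-related.
Serial (axiom D): no — w1 has no R-successor.
Reflexive (axiom T): no — w1 is not related to itself.
So F validates K, K4, K45; KD45 would additionally require R to be serial. The strongest is K45.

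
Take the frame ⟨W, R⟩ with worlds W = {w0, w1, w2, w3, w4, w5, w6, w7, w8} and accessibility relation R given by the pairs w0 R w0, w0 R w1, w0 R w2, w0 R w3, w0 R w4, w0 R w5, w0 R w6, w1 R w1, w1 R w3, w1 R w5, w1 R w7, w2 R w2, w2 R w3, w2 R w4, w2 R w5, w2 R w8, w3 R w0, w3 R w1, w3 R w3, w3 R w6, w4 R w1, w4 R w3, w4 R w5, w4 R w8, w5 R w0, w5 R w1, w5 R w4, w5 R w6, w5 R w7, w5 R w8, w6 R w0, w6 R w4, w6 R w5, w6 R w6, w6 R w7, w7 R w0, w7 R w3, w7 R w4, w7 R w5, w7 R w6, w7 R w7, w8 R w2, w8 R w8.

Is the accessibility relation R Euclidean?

No

Euclidean: no — w0 R w1 and w0 R w2, but not w1 R w2.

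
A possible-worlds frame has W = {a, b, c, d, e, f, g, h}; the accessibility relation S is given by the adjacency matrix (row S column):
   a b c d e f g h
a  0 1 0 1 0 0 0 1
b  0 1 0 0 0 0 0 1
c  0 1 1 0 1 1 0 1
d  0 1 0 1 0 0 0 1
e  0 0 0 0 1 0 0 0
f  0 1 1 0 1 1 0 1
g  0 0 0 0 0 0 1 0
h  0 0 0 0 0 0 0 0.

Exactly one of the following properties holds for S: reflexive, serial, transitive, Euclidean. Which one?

Reflexive: no — a is not related to itself.
Serial: no — h has no S-successor.
Transitive: yes — every two-step S-path is closed by a direct edge.
Euclidean: no — a S b and a S d, but not b S d.
Only transitive holds.

transitive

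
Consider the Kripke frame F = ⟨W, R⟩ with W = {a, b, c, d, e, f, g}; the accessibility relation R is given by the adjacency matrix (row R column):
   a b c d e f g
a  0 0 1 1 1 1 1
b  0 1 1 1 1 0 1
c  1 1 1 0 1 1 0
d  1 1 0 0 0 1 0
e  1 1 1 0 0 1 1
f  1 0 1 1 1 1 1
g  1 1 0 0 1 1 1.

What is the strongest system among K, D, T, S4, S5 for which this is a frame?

D

Serial (axiom D): yes — every world has a successor (e.g. a R c).
Reflexive (axiom T): no — a is not related to itself.
Transitive (axiom 4): no — a R c and c R b, but not a R b.
Euclidean (axiom 5): no — a R c and a R d, but not c R d.
So F validates K, D; T would additionally require R to be reflexive. The strongest is D.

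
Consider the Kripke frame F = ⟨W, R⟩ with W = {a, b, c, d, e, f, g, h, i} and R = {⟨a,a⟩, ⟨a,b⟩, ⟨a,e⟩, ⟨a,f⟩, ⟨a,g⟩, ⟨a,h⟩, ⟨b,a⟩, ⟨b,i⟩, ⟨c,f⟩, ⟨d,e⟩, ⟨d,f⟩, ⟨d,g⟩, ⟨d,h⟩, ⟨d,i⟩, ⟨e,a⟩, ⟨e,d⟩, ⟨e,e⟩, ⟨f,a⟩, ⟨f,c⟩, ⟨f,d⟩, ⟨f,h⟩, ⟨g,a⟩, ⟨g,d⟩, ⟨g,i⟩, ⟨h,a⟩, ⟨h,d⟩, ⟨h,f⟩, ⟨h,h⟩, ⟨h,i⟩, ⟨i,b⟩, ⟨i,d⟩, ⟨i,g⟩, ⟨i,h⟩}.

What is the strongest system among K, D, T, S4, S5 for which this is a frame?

D

Serial (axiom D): yes — every world has a successor (e.g. a R a).
Reflexive (axiom T): no — b is not related to itself.
Transitive (axiom 4): no — a R b and b R i, but not a R i.
Euclidean (axiom 5): no — a R b and a R e, but not b R e.
So F validates K, D; T would additionally require R to be reflexive. The strongest is D.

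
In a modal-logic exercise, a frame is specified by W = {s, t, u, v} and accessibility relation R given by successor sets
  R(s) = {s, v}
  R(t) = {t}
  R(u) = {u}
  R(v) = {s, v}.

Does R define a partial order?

Reflexive: yes — every world is R-related to itself.
Transitive: yes — every two-step R-path is closed by a direct edge.
Antisymmetric: no — s R v and v R s with s ≠ v.
So R is not a partial order.

No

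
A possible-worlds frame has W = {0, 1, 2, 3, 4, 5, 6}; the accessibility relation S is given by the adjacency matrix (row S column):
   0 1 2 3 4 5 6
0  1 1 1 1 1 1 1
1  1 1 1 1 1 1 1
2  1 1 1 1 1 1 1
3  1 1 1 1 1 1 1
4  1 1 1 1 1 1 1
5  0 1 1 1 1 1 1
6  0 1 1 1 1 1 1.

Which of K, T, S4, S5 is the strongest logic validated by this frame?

T

Reflexive (axiom T): yes — every world is S-related to itself.
Transitive (axiom 4): no — 5 S 1 and 1 S 0, but not 5 S 0.
Euclidean (axiom 5): no — 1 S 5 and 1 S 0, but not 5 S 0.
So F validates K, T; S4 would additionally require S to be transitive. The strongest is T.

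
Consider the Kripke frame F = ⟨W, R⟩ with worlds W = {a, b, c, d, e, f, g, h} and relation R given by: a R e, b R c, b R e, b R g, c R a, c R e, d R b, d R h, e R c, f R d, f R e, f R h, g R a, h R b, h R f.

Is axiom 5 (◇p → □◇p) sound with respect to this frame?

By correspondence theory, 5 is valid on a frame iff R is Euclidean.
Euclidean: no — b R c and b R g, but not c R g.

No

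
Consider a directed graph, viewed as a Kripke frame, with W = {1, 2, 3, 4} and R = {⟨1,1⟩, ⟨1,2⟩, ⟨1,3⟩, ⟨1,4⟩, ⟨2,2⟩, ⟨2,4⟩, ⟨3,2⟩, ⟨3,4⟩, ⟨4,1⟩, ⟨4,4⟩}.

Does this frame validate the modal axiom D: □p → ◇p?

Axiom D corresponds to the accessibility relation being serial.
Serial: yes — every world has a successor (e.g. 1 R 1).

Yes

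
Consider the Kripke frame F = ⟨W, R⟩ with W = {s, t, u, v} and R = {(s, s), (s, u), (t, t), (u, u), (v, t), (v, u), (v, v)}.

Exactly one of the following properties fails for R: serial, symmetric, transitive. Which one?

symmetric

Serial: yes — every world has a successor (e.g. s R s).
Symmetric: no — s R u but not u R s.
Transitive: yes — every two-step R-path is closed by a direct edge.
Only symmetric fails.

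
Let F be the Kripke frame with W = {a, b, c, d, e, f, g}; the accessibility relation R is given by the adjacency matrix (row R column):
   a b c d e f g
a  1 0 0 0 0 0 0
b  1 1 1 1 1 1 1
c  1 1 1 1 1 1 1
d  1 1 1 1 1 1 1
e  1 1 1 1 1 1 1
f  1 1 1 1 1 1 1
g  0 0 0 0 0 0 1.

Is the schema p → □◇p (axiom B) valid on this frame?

The schema B characterises exactly the symmetric frames.
Symmetric: no — b R a but not a R b.

No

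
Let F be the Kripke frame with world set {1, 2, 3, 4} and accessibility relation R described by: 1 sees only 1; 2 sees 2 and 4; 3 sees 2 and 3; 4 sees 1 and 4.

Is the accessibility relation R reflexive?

Yes

Reflexive: yes — every world is R-related to itself.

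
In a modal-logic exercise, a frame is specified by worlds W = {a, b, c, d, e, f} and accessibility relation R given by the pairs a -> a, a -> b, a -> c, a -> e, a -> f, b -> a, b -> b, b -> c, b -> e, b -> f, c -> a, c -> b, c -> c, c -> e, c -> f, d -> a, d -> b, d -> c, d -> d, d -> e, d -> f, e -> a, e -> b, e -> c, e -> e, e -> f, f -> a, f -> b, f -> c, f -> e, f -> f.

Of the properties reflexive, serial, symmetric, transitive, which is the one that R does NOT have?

symmetric

Reflexive: yes — every world is R-related to itself.
Serial: yes — every world has a successor (e.g. a R a).
Symmetric: no — d R a but not a R d.
Transitive: yes — every two-step R-path is closed by a direct edge.
Only symmetric fails.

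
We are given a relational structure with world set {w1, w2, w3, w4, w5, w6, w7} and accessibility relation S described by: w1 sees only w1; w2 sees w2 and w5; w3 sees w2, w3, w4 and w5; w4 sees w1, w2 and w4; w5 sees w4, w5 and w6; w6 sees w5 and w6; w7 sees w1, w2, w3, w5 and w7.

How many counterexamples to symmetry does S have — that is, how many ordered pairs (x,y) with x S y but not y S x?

Enumerating: (w2,w5), (w3,w2), (w3,w4), (w3,w5), (w4,w1), (w4,w2), (w5,w4), (w7,w1), (w7,w2), (w7,w3), (w7,w5).

11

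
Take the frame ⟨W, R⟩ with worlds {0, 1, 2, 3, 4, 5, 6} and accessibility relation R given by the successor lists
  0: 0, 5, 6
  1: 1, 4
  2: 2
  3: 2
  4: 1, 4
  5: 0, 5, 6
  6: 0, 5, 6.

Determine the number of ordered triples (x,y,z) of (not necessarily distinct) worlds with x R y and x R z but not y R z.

R is Euclidean; there are no such tuples.

0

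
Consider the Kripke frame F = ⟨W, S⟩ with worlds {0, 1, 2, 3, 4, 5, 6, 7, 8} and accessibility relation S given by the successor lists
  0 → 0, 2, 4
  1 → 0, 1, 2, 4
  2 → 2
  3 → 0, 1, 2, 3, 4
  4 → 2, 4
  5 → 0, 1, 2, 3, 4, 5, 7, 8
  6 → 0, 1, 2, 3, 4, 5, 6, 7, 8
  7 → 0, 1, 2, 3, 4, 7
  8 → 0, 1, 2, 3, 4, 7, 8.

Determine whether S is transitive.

Transitive: yes — every two-step S-path is closed by a direct edge.

Yes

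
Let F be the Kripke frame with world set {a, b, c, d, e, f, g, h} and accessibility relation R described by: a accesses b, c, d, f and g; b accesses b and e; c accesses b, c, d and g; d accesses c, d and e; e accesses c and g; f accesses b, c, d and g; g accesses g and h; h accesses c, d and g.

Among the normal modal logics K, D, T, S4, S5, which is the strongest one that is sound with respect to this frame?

D

Serial (axiom D): yes — every world has a successor (e.g. a R b).
Reflexive (axiom T): no — a is not related to itself.
Transitive (axiom 4): no — a R b and b R e, but not a R e.
Euclidean (axiom 5): no — a R b and a R c, but not b R c.
So F validates K, D; T would additionally require R to be reflexive. The strongest is D.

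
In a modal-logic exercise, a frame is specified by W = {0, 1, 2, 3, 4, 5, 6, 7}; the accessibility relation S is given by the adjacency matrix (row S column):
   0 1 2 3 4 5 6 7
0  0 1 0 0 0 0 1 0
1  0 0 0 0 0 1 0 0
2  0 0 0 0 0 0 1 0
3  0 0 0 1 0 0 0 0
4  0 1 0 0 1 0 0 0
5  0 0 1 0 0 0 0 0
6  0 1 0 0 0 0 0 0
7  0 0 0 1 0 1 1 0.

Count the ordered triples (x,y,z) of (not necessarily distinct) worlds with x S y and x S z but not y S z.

17

Enumerating: (0,1,1), (0,1,6), (0,6,6), (1,5,5), (2,6,6), (4,1,1), (4,1,4), (5,2,2), (6,1,1), (7,3,5), (7,3,6), (7,5,3), (7,5,5), (7,5,6), (7,6,3), (7,6,5), (7,6,6).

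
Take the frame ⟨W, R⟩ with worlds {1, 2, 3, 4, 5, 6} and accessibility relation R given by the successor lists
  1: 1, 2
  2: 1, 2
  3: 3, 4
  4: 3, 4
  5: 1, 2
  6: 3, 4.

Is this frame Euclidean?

Yes

Euclidean: yes — any two successors of a common world are R-related.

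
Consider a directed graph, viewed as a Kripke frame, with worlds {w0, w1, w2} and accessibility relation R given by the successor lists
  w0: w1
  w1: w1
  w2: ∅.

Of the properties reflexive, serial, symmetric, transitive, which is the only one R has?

transitive

Reflexive: no — w0 is not related to itself.
Serial: no — w2 has no R-successor.
Symmetric: no — w0 R w1 but not w1 R w0.
Transitive: yes — every two-step R-path is closed by a direct edge.
Only transitive holds.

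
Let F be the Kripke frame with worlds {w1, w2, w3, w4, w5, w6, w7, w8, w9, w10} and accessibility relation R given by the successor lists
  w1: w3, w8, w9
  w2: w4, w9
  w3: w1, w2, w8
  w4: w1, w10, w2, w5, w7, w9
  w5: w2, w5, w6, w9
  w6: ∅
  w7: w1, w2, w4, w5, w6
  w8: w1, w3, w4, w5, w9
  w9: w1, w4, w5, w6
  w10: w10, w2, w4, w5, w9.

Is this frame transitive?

Transitive: no — w1 R w3 and w3 R w2, but not w1 R w2.

No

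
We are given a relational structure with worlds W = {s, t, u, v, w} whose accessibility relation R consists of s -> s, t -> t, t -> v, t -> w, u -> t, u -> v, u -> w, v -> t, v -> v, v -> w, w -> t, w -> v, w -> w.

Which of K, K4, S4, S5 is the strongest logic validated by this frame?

K4

Transitive (axiom 4): yes — every two-step R-path is closed by a direct edge.
Reflexive (axiom T): no — u is not related to itself.
Euclidean (axiom 5): yes — any two successors of a common world are R-related.
So F validates K, K4; S4 would additionally require R to be reflexive. The strongest is K4.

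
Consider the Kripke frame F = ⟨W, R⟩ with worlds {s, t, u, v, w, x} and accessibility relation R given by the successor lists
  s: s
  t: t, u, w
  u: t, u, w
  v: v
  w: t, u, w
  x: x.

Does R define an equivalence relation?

Reflexive: yes — every world is R-related to itself.
Symmetric: yes — every pair in R has its reverse in R.
Transitive: yes — every two-step R-path is closed by a direct edge.
So R is an equivalence relation.

Yes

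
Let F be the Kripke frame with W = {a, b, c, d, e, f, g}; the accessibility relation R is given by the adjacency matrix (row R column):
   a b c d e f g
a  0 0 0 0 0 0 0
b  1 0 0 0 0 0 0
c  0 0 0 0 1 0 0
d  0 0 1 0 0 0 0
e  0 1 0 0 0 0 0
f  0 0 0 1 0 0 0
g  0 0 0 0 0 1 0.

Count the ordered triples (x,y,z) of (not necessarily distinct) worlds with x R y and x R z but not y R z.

6

Enumerating: (b,a,a), (c,e,e), (d,c,c), (e,b,b), (f,d,d), (g,f,f).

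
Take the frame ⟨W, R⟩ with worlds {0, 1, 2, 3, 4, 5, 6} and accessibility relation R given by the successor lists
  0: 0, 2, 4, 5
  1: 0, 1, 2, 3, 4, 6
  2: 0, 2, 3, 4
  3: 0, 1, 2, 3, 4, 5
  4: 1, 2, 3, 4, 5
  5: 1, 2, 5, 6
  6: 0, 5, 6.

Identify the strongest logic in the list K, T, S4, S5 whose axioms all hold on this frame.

Reflexive (axiom T): yes — every world is R-related to itself.
Transitive (axiom 4): no — 0 R 2 and 2 R 3, but not 0 R 3.
Euclidean (axiom 5): no — 0 R 2 and 0 R 5, but not 2 R 5.
So F validates K, T; S4 would additionally require R to be transitive. The strongest is T.

T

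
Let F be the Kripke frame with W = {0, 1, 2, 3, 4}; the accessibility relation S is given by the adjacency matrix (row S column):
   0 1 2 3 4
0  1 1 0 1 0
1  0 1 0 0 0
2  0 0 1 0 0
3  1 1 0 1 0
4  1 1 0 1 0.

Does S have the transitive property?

Transitive: yes — every two-step S-path is closed by a direct edge.

Yes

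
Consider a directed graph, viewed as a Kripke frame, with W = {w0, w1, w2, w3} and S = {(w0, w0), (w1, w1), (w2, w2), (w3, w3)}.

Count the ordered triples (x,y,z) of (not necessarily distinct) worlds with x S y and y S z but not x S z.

0

S is transitive; there are no such tuples.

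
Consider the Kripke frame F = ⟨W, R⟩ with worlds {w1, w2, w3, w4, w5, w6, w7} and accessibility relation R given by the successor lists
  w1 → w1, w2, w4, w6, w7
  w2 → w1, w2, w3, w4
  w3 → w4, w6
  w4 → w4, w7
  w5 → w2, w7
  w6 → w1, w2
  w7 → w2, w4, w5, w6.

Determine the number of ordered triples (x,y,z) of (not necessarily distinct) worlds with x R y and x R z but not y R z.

34

Enumerating: (w1,w2,w6), (w1,w2,w7), (w1,w4,w1), (w1,w4,w2), (w1,w4,w6), (w1,w6,w4), (w1,w6,w6), (w1,w6,w7), (w1,w7,w1), (w1,w7,w7), (w2,w1,w3), (w2,w3,w1), … and 22 more.
Total: 34.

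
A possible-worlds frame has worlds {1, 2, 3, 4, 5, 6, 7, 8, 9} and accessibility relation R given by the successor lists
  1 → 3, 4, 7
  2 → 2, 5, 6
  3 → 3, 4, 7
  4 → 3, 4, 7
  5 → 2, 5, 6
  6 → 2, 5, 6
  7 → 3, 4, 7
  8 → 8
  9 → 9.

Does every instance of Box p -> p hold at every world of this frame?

No

Axiom T corresponds to the accessibility relation being reflexive.
Reflexive: no — 1 is not related to itself.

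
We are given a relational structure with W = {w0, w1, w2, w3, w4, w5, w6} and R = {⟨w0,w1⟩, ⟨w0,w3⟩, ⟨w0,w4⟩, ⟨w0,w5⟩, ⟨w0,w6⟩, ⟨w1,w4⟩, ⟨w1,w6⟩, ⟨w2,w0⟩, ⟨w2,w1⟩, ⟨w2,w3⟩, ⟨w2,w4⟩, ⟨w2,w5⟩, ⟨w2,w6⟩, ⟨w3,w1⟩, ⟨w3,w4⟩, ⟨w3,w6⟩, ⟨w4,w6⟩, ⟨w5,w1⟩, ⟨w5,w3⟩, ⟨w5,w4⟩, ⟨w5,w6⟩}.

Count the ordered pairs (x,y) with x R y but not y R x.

21

Enumerating: (w0,w1), (w0,w3), (w0,w4), (w0,w5), (w0,w6), (w1,w4), (w1,w6), (w2,w0), (w2,w1), (w2,w3), (w2,w4), (w2,w5), … and 9 more.
Total: 21.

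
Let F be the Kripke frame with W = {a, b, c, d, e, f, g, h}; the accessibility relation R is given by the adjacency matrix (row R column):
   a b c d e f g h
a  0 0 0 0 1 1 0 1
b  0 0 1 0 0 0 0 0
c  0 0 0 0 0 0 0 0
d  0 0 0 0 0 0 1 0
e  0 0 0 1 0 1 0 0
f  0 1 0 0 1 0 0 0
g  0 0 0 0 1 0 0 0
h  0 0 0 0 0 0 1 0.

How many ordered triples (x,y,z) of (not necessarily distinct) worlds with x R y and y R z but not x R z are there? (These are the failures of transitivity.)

Enumerating: (a,e,d), (a,f,b), (a,h,g), (d,g,e), (e,d,g), (e,f,b), (e,f,e), (f,b,c), (f,e,d), (f,e,f), (g,e,d), (g,e,f), (h,g,e).

13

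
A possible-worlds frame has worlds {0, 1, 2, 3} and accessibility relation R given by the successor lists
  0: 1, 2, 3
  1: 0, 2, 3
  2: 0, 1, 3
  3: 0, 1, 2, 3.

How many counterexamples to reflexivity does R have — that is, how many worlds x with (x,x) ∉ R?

3

Enumerating: 0, 1, 2.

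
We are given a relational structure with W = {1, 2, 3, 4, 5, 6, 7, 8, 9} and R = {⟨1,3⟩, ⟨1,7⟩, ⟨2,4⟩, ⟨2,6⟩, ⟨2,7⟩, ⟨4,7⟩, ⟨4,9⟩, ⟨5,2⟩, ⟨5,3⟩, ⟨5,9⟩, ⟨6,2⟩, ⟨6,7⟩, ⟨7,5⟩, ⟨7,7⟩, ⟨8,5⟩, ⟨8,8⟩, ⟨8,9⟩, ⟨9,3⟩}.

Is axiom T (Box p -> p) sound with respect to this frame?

No

By correspondence theory, T is valid on a frame iff R is reflexive.
Reflexive: no — 1 is not related to itself.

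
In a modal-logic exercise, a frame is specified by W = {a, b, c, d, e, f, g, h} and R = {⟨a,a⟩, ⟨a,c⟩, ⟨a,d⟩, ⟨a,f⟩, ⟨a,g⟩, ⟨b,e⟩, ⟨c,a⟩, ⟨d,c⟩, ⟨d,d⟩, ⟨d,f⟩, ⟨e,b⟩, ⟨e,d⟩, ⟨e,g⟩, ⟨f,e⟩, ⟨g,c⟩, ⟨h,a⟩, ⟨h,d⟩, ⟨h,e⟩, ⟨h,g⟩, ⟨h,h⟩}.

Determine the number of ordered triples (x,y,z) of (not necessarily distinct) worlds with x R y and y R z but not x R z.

24

Enumerating: (a,f,e), (b,e,b), (b,e,d), (b,e,g), (c,a,c), (c,a,d), (c,a,f), (c,a,g), (d,c,a), (d,f,e), (e,b,e), (e,d,c), … and 12 more.
Total: 24.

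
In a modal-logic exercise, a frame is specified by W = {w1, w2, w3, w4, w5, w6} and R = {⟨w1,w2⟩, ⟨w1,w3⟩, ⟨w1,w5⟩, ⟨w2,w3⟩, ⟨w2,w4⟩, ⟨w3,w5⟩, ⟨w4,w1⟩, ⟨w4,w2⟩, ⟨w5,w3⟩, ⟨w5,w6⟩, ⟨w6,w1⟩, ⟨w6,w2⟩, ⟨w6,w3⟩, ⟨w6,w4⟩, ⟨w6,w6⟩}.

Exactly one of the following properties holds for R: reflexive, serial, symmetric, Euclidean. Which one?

serial

Reflexive: no — w1 is not related to itself.
Serial: yes — every world has a successor (e.g. w1 R w2).
Symmetric: no — w1 R w2 but not w2 R w1.
Euclidean: no — w1 R w2 and w1 R w5, but not w2 R w5.
Only serial holds.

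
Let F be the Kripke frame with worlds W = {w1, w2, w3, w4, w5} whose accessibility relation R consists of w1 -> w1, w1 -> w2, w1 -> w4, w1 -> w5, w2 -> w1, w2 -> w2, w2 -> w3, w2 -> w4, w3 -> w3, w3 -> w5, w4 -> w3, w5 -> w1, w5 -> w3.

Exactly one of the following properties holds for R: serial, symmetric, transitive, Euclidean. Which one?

serial

Serial: yes — every world has a successor (e.g. w1 R w1).
Symmetric: no — w1 R w4 but not w4 R w1.
Transitive: no — w1 R w2 and w2 R w3, but not w1 R w3.
Euclidean: no — w1 R w2 and w1 R w5, but not w2 R w5.
Only serial holds.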